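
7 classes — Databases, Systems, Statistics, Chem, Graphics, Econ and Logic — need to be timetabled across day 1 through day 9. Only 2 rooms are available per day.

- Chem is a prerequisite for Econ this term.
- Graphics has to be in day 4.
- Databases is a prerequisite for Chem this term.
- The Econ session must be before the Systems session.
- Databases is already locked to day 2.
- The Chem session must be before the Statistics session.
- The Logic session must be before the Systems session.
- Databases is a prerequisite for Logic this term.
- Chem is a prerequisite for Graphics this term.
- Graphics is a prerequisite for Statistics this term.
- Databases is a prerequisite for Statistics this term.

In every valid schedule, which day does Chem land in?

Databases is fixed at day 2 and must come before Chem, so Chem is at least day 3.
Graphics is fixed at day 4 and must come after Chem, so Chem is at most day 3.
So Chem must be day 3.

day 3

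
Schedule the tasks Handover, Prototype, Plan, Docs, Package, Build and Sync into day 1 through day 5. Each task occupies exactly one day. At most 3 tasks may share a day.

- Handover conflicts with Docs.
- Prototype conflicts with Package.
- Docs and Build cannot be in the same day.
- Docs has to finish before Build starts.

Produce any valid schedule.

Sync in day 3; Prototype in day 1; Plan in day 1; Docs in day 1; Handover in day 2; Package in day 2; Build in day 2

Checking: Docs(day 1) before Build(day 2); Docs(day 1) != Build(day 2); Handover(day 2) != Docs(day 1); Prototype(day 1) != Package(day 2); max 3 per day (cap 3).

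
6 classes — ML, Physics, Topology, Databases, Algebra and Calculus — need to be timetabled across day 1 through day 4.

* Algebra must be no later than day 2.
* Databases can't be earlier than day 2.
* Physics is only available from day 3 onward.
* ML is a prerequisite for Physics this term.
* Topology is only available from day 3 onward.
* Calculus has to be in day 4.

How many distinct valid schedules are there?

60

Splitting on ML: it can be day 1 (24), day 2 (24), day 3 (12). Listing each branch's schedules as (Physics, Topology, Databases, Algebra, Calculus) by day number:
ML=day 1: (3,3,2,1,4) (3,3,2,2,4) (3,3,3,1,4) (3,3,3,2,4) (3,3,4,1,4) (3,3,4,2,4) (3,4,2,1,4) (3,4,2,2,4) (3,4,3,1,4) (3,4,3,2,4) (3,4,4,1,4) (3,4,4,2,4) (4,3,2,1,4) (4,3,2,2,4) (4,3,3,1,4) (4,3,3,2,4) (4,3,4,1,4) (4,3,4,2,4) (4,4,2,1,4) (4,4,2,2,4) (4,4,3,1,4) (4,4,3,2,4) (4,4,4,1,4) (4,4,4,2,4) — 24.
ML=day 2: (3,3,2,1,4) (3,3,2,2,4) (3,3,3,1,4) (3,3,3,2,4) (3,3,4,1,4) (3,3,4,2,4) (3,4,2,1,4) (3,4,2,2,4) (3,4,3,1,4) (3,4,3,2,4) (3,4,4,1,4) (3,4,4,2,4) (4,3,2,1,4) (4,3,2,2,4) (4,3,3,1,4) (4,3,3,2,4) (4,3,4,1,4) (4,3,4,2,4) (4,4,2,1,4) (4,4,2,2,4) (4,4,3,1,4) (4,4,3,2,4) (4,4,4,1,4) (4,4,4,2,4) — 24.
ML=day 3: (4,3,2,1,4) (4,3,2,2,4) (4,3,3,1,4) (4,3,3,2,4) (4,3,4,1,4) (4,3,4,2,4) (4,4,2,1,4) (4,4,2,2,4) (4,4,3,1,4) (4,4,3,2,4) (4,4,4,1,4) (4,4,4,2,4) — 12.
Summing: 24 + 24 + 12 = 60.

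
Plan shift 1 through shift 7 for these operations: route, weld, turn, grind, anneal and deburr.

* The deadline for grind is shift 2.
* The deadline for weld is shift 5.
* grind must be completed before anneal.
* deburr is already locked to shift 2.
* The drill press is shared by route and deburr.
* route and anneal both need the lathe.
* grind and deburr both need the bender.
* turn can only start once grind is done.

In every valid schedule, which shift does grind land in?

shift 1

grind's window is shift 1–shift 2.
deburr is fixed at shift 2, and grind can't share a shift with deburr.
So grind must be shift 1.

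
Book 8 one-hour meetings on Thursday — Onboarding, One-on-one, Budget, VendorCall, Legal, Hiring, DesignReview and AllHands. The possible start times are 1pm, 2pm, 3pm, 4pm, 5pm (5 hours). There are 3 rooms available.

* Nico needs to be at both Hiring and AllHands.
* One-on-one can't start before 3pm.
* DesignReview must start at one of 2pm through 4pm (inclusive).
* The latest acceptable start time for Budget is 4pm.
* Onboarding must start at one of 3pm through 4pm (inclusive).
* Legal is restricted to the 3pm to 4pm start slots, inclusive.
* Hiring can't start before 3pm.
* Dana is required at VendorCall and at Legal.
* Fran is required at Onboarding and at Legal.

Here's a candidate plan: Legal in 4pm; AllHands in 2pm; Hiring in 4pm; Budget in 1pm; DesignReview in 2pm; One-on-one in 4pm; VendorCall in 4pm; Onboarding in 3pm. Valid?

Nico needs to be at both Hiring and AllHands — holds.
Fran is required at Onboarding and at Legal — holds.
DesignReview must start at one of 2pm through 4pm (inclusive) — holds.
Hiring can't start before 3pm — holds.
Onboarding must start at one of 3pm through 4pm (inclusive) — holds.
Legal is restricted to the 3pm to 4pm start slots, inclusive — holds.
One-on-one can't start before 3pm — holds.
There are 3 rooms available — violated.
Dana is required at VendorCall and at Legal — violated.
The latest acceptable start time for Budget is 4pm — holds.

No — it violates: There are 3 rooms available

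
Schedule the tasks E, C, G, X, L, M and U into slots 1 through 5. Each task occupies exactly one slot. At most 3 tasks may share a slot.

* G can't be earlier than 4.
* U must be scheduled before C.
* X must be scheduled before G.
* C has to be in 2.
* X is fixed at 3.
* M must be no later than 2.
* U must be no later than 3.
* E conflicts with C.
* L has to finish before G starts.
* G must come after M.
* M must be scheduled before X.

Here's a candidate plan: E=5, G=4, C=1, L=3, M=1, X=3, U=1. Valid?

U must be scheduled before C — violated.
L has to finish before G starts — holds.
E conflicts with C — holds.
M must be scheduled before X — holds.
M must be no later than 2 — holds.
C has to be in 2 — violated.
G must come after M — holds.
G can't be earlier than 4 — holds.
At most 3 tasks may share a slot — holds.
X is fixed at 3 — holds.
U must be no later than 3 — holds.
X must be scheduled before G — holds.

No. C has to be in 2 is not satisfied.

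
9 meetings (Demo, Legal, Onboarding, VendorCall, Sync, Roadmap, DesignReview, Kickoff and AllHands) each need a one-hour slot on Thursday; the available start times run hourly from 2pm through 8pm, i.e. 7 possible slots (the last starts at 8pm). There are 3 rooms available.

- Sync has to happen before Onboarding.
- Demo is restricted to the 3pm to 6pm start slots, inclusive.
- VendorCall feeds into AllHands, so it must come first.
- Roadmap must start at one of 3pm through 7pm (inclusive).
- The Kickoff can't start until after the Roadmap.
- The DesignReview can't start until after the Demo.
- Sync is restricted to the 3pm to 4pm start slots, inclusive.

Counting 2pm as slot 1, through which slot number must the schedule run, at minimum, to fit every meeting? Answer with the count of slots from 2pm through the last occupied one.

The precedence chain requires at least 2 distinct slots.
With at most 3 per slot and 9 meetings, at least 3 slots are needed.
Propagating the time windows through the other constraints, Onboarding can't land before 4pm — that is slot 3 counting from 2pm — so the schedule must run through at least 3 slots.
Could 3 slots be enough, i.e. nothing placed later than 4pm? No: Demo's window within 3 slots is {3pm, 4pm}; Sync's window within 3 slots is {3pm, 4pm}; Roadmap's window within 3 slots is {3pm, 4pm}; Onboarding must come after Sync (at 3pm or later) → {4pm}; Sync must come before Onboarding (at 4pm or earlier) → {3pm}; AllHands must come after VendorCall (at 2pm or later) → {3pm, 4pm}; DesignReview must come after Demo (at 3pm or later) → {4pm}; Demo must come before DesignReview (at 4pm or earlier) → {3pm}; Kickoff must come after Roadmap (at 3pm or later) → {4pm}; Roadmap must come before Kickoff (at 4pm or earlier) → {3pm}; AllHands can't use 3pm, already full with Demo, Sync and Roadmap (limit 3) → {4pm}; that puts Onboarding, DesignReview, Kickoff and AllHands all in 4pm — more than 3 per slot.
So 3 slots is not enough.
4 works (last occupied slot: 5pm): for example Onboarding in 4pm, Kickoff in 4pm, Roadmap in 3pm, Sync in 3pm, Demo in 3pm, Legal in 2pm, AllHands in 5pm, VendorCall in 2pm, DesignReview in 4pm.

4 slots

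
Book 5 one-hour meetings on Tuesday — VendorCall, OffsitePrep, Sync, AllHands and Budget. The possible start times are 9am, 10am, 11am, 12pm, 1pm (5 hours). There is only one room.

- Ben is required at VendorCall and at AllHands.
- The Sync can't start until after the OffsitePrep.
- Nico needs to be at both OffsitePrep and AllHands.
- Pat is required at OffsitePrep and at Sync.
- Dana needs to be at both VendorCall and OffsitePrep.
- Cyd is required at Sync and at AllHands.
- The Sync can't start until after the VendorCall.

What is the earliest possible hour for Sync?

11am

Precedence pushes Sync to at least 10am.
Sync at 11am is achievable: VendorCall -> 9am, Sync -> 11am, OffsitePrep -> 10am, Budget -> 1pm, AllHands -> 12pm.
Nothing earlier works — the conflict and capacity constraints rule out every hour before 11am.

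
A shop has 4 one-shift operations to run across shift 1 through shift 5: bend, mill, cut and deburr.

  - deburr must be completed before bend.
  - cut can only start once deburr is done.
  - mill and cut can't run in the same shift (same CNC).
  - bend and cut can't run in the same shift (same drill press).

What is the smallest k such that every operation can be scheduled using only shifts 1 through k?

The precedence chain requires at least 2 distinct shifts.
Could 2 shifts be enough, i.e. nothing placed later than shift 2? No: cut must come after deburr (at shift 1 or later) → {shift 2}; deburr must come before cut (at shift 2 or earlier) → {shift 1}; bend must come after deburr (at shift 1 or later) → {shift 2}; cut can't share with bend (shift 2) → nothing is left.
So 2 shifts is not enough.
3 works (last occupied shift: shift 3): for example deburr -> shift 1, bend -> shift 2, cut -> shift 3, mill -> shift 1.

3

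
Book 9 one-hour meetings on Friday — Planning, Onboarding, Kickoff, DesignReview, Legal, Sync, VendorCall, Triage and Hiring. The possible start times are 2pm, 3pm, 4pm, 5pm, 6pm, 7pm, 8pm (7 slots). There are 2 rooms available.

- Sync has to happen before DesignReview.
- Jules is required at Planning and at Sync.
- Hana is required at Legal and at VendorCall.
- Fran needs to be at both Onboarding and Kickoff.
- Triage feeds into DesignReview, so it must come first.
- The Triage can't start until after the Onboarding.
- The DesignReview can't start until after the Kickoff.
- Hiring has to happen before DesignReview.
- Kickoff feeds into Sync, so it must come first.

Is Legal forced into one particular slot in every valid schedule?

No

Legal can be 2pm (e.g. DesignReview in 5pm, Kickoff in 2pm, Planning in 5pm, Onboarding in 3pm, Legal in 2pm, VendorCall in 6pm, Sync in 3pm, Hiring in 4pm, Triage in 4pm) or 3pm (e.g. DesignReview=5pm, Triage=4pm, Onboarding=3pm, Planning=5pm, VendorCall=6pm, Kickoff=2pm, Hiring=2pm, Legal=3pm, Sync=4pm).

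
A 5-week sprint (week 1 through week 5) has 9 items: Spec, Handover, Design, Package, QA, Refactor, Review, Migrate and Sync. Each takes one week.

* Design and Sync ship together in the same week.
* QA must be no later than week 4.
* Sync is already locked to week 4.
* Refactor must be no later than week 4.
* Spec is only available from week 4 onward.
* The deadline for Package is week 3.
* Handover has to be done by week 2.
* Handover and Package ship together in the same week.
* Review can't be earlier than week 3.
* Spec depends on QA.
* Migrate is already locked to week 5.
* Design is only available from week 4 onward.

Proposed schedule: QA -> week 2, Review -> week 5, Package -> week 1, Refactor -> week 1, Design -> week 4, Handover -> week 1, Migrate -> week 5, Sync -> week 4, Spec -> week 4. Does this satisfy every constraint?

QA must be no later than week 4 — holds.
Migrate is already locked to week 5 — holds.
Spec is only available from week 4 onward — holds.
Handover has to be done by week 2 — holds.
Refactor must be no later than week 4 — holds.
Spec depends on QA — holds.
Handover and Package ship together in the same week — holds.
Design and Sync ship together in the same week — holds.
The deadline for Package is week 3 — holds.
Sync is already locked to week 4 — holds.
Design is only available from week 4 onward — holds.
Review can't be earlier than week 3 — holds.

Yes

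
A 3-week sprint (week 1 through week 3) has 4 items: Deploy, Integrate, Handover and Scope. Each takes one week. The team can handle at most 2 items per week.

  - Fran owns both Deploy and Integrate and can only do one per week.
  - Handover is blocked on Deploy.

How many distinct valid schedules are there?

Splitting on Deploy: it can be week 1 (10), week 2 (5). Listing each branch's schedules as (Integrate, Handover, Scope) by week number:
Deploy=week 1: (2,2,1) (2,2,3) (2,3,1) (2,3,2) (2,3,3) (3,2,1) (3,2,2) (3,2,3) (3,3,1) (3,3,2) — 10.
Deploy=week 2: (1,3,1) (1,3,2) (1,3,3) (3,3,1) (3,3,2) — 5.
Summing: 10 + 5 = 15.

15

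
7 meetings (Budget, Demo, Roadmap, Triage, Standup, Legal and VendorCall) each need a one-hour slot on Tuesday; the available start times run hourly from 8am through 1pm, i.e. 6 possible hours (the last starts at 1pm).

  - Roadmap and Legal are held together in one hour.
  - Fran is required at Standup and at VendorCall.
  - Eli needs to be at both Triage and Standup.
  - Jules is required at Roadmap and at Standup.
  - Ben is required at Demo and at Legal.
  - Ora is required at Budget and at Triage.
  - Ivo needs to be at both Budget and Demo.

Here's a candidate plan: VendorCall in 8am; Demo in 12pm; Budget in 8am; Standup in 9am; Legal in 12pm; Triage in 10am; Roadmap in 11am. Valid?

No. Ben is required at Demo and at Legal is not satisfied.

Jules is required at Roadmap and at Standup — holds.
Ivo needs to be at both Budget and Demo — holds.
Eli needs to be at both Triage and Standup — holds.
Ora is required at Budget and at Triage — holds.
Roadmap and Legal are held together in one hour — violated.
Ben is required at Demo and at Legal — violated.
Fran is required at Standup and at VendorCall — holds.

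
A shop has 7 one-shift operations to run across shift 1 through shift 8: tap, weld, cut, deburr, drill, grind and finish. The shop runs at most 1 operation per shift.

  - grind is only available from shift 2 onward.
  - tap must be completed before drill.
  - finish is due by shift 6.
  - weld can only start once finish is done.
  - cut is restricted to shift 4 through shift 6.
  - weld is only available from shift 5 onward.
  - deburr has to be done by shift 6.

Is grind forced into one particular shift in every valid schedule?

No

grind can be shift 2 (e.g. deburr=shift 3, drill=shift 7, tap=shift 6, finish=shift 1, cut=shift 4, weld=shift 5, grind=shift 2) or shift 3 (e.g. weld=shift 5, tap=shift 6, cut=shift 4, drill=shift 7, finish=shift 1, deburr=shift 2, grind=shift 3).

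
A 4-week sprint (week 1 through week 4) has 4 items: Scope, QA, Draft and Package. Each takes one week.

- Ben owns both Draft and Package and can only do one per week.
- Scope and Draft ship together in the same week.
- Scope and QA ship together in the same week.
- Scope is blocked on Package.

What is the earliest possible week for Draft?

Draft must be in the same week as Scope, which can't be before week 2, so Draft is at least week 2.
Draft at week 2 is achievable: Package -> week 1; Draft -> week 2; QA -> week 2; Scope -> week 2.

week 2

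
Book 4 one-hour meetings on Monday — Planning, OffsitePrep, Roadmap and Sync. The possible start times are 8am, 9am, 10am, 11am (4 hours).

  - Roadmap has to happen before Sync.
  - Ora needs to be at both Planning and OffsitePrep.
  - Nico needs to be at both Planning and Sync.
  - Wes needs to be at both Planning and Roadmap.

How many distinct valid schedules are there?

Splitting on Planning: it can be 8am (9), 9am (9), 10am (9), 11am (9). Listing each branch's schedules as (OffsitePrep, Roadmap, Sync):
Planning=8am: (9am,9am,10am) (9am,9am,11am) (9am,10am,11am) (10am,9am,10am) (10am,9am,11am) (10am,10am,11am) (11am,9am,10am) (11am,9am,11am) (11am,10am,11am) — 9.
Planning=9am: (8am,8am,10am) (8am,8am,11am) (8am,10am,11am) (10am,8am,10am) (10am,8am,11am) (10am,10am,11am) (11am,8am,10am) (11am,8am,11am) (11am,10am,11am) — 9.
Planning=10am: (8am,8am,9am) (8am,8am,11am) (8am,9am,11am) (9am,8am,9am) (9am,8am,11am) (9am,9am,11am) (11am,8am,9am) (11am,8am,11am) (11am,9am,11am) — 9.
Planning=11am: (8am,8am,9am) (8am,8am,10am) (8am,9am,10am) (9am,8am,9am) (9am,8am,10am) (9am,9am,10am) (10am,8am,9am) (10am,8am,10am) (10am,9am,10am) — 9.
Summing: 9 + 9 + 9 + 9 = 36.

36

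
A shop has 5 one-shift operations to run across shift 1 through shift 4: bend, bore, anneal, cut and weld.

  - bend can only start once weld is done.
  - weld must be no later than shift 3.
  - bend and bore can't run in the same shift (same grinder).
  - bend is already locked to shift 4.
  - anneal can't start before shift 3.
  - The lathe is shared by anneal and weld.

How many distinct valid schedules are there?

Splitting on bore: it can be shift 1 (20), shift 2 (20), shift 3 (20). Listing each branch's schedules as (bend, anneal, cut, weld) by shift number:
bore=shift 1: (4,3,1,1) (4,3,1,2) (4,3,2,1) (4,3,2,2) (4,3,3,1) (4,3,3,2) (4,3,4,1) (4,3,4,2) (4,4,1,1) (4,4,1,2) (4,4,1,3) (4,4,2,1) (4,4,2,2) (4,4,2,3) (4,4,3,1) (4,4,3,2) (4,4,3,3) (4,4,4,1) (4,4,4,2) (4,4,4,3) — 20.
bore=shift 2: (4,3,1,1) (4,3,1,2) (4,3,2,1) (4,3,2,2) (4,3,3,1) (4,3,3,2) (4,3,4,1) (4,3,4,2) (4,4,1,1) (4,4,1,2) (4,4,1,3) (4,4,2,1) (4,4,2,2) (4,4,2,3) (4,4,3,1) (4,4,3,2) (4,4,3,3) (4,4,4,1) (4,4,4,2) (4,4,4,3) — 20.
bore=shift 3: (4,3,1,1) (4,3,1,2) (4,3,2,1) (4,3,2,2) (4,3,3,1) (4,3,3,2) (4,3,4,1) (4,3,4,2) (4,4,1,1) (4,4,1,2) (4,4,1,3) (4,4,2,1) (4,4,2,2) (4,4,2,3) (4,4,3,1) (4,4,3,2) (4,4,3,3) (4,4,4,1) (4,4,4,2) (4,4,4,3) — 20.
Summing: 20 + 20 + 20 = 60.

60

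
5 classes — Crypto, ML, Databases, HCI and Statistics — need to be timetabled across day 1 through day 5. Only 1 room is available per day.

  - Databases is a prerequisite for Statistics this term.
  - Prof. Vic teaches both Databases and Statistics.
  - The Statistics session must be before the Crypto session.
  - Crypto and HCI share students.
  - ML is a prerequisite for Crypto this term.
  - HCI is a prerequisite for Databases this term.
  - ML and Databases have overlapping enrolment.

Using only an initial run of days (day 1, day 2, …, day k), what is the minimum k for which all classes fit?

The precedence chain requires at least 4 distinct days.
With at most 1 per day and 5 classes, at least 5 days are needed.
5 works (last occupied day: day 5): for example ML=day 4; HCI=day 1; Crypto=day 5; Databases=day 2; Statistics=day 3.

5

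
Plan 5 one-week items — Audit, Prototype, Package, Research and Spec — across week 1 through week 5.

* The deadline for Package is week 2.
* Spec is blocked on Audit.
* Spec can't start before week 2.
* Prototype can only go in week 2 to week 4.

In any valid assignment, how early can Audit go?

week 1

Downstream work caps Audit at week 4.
Audit at week 1 is achievable: Research -> week 1; Prototype -> week 2; Package -> week 1; Spec -> week 2; Audit -> week 1.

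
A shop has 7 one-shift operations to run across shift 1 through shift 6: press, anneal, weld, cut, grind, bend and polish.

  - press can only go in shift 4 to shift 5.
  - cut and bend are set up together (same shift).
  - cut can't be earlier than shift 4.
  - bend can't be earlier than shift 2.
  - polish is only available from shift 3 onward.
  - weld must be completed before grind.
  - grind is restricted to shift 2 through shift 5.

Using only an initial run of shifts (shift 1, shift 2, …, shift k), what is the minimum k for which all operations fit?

The precedence chain requires at least 2 distinct shifts.
press can't be placed before shift 4, so the schedule must run through at least shift 4.
4 works (last occupied shift: shift 4): for example anneal in shift 1, bend in shift 4, press in shift 4, polish in shift 3, cut in shift 4, grind in shift 2, weld in shift 1.

4 shifts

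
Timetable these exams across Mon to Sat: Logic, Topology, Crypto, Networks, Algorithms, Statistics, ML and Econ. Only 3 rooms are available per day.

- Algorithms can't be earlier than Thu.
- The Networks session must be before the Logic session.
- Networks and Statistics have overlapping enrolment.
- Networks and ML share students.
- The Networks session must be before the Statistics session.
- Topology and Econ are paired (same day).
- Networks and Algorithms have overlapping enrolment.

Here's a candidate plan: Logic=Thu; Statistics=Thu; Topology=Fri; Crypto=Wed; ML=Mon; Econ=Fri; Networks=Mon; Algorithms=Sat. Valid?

The Networks session must be before the Statistics session — holds.
Networks and Algorithms have overlapping enrolment — holds.
Only 3 rooms are available per day — holds.
The Networks session must be before the Logic session — holds.
Networks and Statistics have overlapping enrolment — holds.
Algorithms can't be earlier than Thu — holds.
Networks and ML share students — violated.
Topology and Econ are paired (same day) — holds.

No. Networks and ML share students is not satisfied.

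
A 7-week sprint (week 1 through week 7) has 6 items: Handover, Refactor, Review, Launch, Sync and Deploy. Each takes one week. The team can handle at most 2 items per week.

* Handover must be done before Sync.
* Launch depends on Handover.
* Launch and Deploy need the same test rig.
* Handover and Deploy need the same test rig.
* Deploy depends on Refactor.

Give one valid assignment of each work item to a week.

Refactor=week 1, Handover=week 1, Deploy=week 3, Review=week 3, Launch=week 2, Sync=week 2

Checking: Handover(week 1) before Launch(week 2); Refactor(week 1) before Deploy(week 3); Handover(week 1) before Sync(week 2); Handover(week 1) != Deploy(week 3); Launch(week 2) != Deploy(week 3); max 2 per week (cap 2).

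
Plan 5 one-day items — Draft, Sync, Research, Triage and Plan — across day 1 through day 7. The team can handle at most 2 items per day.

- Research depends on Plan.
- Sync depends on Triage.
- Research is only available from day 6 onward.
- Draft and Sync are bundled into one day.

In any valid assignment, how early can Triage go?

day 1

Downstream work caps Triage at day 6.
Triage at day 1 is achievable: Triage -> day 1, Sync -> day 2, Draft -> day 2, Plan -> day 1, Research -> day 6.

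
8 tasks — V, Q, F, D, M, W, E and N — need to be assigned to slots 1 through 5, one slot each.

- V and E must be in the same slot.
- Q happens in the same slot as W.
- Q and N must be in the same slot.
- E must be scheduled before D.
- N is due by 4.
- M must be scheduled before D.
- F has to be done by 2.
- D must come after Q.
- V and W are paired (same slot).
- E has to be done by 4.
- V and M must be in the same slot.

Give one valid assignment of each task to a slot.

W=1; E=1; V=1; F=1; N=1; M=1; Q=1; D=2

Checking: E(1) before D(2); Q(1) before D(2); M(1) before D(2); V = W = 1; Q = W = 1; V = E = 1; Q = N = 1; V = M = 1; E=1 in [1,4]; N=1 in [1,4]; F=1 in [1,2].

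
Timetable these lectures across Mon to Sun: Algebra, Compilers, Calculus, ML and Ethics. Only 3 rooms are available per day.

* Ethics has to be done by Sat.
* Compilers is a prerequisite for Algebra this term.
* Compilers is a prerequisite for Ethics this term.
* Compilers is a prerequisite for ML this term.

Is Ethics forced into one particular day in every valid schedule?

Ethics can be Tue (e.g. ML -> Tue; Calculus -> Mon; Ethics -> Tue; Compilers -> Mon; Algebra -> Tue) or Wed (e.g. Compilers=Mon, Calculus=Mon, Ethics=Wed, Algebra=Tue, ML=Tue).

No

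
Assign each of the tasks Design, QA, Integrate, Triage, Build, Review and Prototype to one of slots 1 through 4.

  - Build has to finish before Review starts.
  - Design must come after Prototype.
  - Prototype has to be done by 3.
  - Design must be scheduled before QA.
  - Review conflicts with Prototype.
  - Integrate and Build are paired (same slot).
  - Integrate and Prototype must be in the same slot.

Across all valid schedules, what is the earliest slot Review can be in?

2

Precedence pushes Review to at least 2.
Review at 2 is achievable: Triage in 1; Design in 2; QA in 3; Build in 1; Integrate in 1; Prototype in 1; Review in 2.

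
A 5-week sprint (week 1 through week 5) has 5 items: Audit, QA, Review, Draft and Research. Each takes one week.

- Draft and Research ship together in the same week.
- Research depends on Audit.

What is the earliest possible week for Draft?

week 2

Draft must be in the same week as Research, which can't be before week 2, so Draft is at least week 2.
Draft at week 2 is achievable: Research=week 2; Audit=week 1; QA=week 1; Review=week 1; Draft=week 2.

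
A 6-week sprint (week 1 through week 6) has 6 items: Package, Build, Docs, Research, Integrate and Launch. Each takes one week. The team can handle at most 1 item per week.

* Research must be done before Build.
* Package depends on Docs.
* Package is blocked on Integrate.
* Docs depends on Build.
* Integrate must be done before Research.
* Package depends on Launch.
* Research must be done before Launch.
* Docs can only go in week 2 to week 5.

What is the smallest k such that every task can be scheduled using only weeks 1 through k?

6

The precedence chain requires at least 5 distinct weeks.
With at most 1 per week and 6 tasks, at least 6 weeks are needed.
6 works (last occupied week: week 6): for example Integrate -> week 1; Package -> week 6; Build -> week 3; Docs -> week 4; Launch -> week 5; Research -> week 2.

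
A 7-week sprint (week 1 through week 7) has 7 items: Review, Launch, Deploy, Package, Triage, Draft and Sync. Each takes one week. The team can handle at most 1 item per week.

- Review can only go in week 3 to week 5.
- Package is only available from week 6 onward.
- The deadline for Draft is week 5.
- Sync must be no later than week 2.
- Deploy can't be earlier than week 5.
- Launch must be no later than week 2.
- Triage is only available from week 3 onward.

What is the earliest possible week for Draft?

week 3

Draft's own window allows nothing later than week 5.
Draft at week 3 is achievable: Draft=week 3, Package=week 6, Sync=week 2, Triage=week 7, Deploy=week 5, Review=week 4, Launch=week 1.
Nothing earlier works — the capacity limit rule out every week before week 3.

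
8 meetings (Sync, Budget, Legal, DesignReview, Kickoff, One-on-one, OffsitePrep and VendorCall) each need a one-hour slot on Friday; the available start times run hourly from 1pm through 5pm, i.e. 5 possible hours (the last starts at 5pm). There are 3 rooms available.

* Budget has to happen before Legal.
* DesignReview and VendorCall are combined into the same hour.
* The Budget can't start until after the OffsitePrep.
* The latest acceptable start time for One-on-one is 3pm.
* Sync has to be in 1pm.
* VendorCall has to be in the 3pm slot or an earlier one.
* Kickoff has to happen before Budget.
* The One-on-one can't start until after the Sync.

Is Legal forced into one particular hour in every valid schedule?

Legal can be 3pm (e.g. Budget -> 2pm; Kickoff -> 1pm; Sync -> 1pm; Legal -> 3pm; OffsitePrep -> 1pm; DesignReview -> 3pm; VendorCall -> 3pm; One-on-one -> 2pm) or 4pm (e.g. Legal in 4pm; OffsitePrep in 2pm; One-on-one in 2pm; Kickoff in 2pm; Budget in 3pm; VendorCall in 1pm; DesignReview in 1pm; Sync in 1pm).

No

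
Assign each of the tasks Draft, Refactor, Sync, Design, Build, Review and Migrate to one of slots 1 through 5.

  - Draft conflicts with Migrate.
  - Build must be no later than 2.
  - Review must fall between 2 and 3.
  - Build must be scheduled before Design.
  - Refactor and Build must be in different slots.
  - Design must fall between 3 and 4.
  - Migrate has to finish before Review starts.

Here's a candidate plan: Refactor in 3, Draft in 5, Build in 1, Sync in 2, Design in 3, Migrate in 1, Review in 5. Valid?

Draft conflicts with Migrate — holds.
Refactor and Build must be in different slots — holds.
Build must be scheduled before Design — holds.
Build must be no later than 2 — holds.
Review must fall between 2 and 3 — violated.
Design must fall between 3 and 4 — holds.
Migrate has to finish before Review starts — holds.

No. Review must fall between 2 and 3 is not satisfied.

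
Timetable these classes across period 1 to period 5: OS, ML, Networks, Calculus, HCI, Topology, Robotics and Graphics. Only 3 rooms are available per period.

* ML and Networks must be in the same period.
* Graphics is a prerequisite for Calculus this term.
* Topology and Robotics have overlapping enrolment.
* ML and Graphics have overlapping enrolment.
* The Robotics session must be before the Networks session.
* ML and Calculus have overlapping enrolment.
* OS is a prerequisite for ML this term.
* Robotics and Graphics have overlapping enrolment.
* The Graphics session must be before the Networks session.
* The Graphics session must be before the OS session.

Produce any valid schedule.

HCI=period 1, Robotics=period 2, ML=period 3, Calculus=period 2, OS=period 2, Networks=period 3, Topology=period 1, Graphics=period 1

Checking: Graphics(period 1) before Calculus(period 2); Graphics(period 1) before OS(period 2); Graphics(period 1) before Networks(period 3); OS(period 2) before ML(period 3); Robotics(period 2) before Networks(period 3); Topology(period 1) != Robotics(period 2); ML(period 3) != Graphics(period 1); Robotics(period 2) != Graphics(period 1); ML(period 3) != Calculus(period 2); ML = Networks = period 3; max 3 per period (cap 3).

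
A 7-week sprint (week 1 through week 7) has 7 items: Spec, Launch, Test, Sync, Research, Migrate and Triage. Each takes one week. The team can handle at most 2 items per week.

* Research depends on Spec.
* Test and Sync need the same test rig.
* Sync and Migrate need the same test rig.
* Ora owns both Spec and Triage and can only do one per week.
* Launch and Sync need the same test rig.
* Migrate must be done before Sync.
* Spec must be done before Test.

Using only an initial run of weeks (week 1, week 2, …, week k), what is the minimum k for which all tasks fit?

The precedence chain requires at least 2 distinct weeks.
With at most 2 per week and 7 tasks, at least 4 weeks are needed.
4 works (last occupied week: week 4): for example Triage -> week 3, Migrate -> week 1, Sync -> week 3, Test -> week 2, Research -> week 2, Launch -> week 4, Spec -> week 1.

4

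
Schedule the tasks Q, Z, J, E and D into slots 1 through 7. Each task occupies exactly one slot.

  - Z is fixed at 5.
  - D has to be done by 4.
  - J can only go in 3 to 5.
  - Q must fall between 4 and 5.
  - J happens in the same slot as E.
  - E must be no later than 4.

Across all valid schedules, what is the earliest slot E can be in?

E must be in the same slot as J, which can't be before 3, so E is at least 3; E's own window allows nothing later than 4.
E at 3 is achievable: D=1; Z=5; E=3; Q=4; J=3.

3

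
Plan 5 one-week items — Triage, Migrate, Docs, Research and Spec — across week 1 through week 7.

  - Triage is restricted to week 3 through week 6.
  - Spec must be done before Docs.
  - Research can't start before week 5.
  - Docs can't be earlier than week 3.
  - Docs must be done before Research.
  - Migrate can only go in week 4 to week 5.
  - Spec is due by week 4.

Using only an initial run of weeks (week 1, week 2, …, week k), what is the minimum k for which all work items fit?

The precedence chain requires at least 3 distinct weeks.
Research can't be placed before week 5, so the schedule must run through at least week 5.
5 works (last occupied week: week 5): for example Triage -> week 3, Docs -> week 3, Spec -> week 1, Research -> week 5, Migrate -> week 4.

5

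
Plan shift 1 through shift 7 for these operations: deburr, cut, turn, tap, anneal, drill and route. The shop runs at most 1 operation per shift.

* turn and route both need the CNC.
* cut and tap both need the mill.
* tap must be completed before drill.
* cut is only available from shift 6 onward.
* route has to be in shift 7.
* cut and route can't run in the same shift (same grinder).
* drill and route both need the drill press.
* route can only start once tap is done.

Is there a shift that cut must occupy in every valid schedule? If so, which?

shift 6

cut's window is shift 6–shift 7.
route is fixed at shift 7, and cut can't share a shift with route.
So cut must be shift 6.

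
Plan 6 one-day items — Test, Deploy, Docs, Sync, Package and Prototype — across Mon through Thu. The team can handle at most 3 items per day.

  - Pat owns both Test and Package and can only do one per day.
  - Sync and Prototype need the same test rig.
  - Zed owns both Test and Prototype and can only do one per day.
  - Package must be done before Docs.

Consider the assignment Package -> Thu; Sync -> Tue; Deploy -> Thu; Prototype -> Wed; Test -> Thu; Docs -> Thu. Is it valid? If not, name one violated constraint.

Zed owns both Test and Prototype and can only do one per day — holds.
Sync and Prototype need the same test rig — holds.
The team can handle at most 3 items per day — violated.
Package must be done before Docs — violated.
Pat owns both Test and Package and can only do one per day — violated.

No — it violates: The team can handle at most 3 items per day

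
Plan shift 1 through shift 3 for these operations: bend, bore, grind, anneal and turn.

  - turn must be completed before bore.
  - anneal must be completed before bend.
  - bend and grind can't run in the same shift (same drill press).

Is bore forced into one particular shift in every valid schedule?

bore can be shift 2 (e.g. turn=shift 1, anneal=shift 1, bend=shift 2, grind=shift 1, bore=shift 2) or shift 3 (e.g. bend in shift 2; turn in shift 1; anneal in shift 1; bore in shift 3; grind in shift 1).

No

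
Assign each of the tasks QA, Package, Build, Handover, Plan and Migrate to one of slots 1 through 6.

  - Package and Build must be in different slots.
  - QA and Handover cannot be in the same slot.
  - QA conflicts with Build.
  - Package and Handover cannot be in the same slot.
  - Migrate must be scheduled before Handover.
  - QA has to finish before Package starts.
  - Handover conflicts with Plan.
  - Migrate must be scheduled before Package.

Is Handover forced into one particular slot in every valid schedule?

Handover can be 2 (e.g. QA in 1, Build in 2, Migrate in 1, Handover in 2, Plan in 1, Package in 3) or 3 (e.g. Handover -> 3, QA -> 1, Build -> 3, Plan -> 1, Package -> 2, Migrate -> 1).

No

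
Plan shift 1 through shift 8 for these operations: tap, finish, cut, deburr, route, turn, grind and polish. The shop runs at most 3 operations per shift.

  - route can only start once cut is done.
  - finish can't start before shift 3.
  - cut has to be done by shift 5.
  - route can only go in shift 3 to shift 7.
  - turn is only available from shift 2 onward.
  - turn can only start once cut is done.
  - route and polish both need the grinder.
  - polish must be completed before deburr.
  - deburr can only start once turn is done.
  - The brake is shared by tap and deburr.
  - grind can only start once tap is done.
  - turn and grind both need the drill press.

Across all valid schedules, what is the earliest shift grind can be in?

shift 2

Precedence pushes grind to at least shift 2.
grind at shift 2 is achievable: turn=shift 3; grind=shift 2; cut=shift 1; polish=shift 1; tap=shift 1; finish=shift 3; deburr=shift 4; route=shift 3.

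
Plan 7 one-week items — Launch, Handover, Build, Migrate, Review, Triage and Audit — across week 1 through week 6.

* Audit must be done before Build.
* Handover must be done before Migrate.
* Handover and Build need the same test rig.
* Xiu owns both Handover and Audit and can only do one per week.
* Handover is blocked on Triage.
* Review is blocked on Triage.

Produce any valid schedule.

Audit in week 1; Build in week 3; Review in week 2; Launch in week 1; Handover in week 2; Migrate in week 3; Triage in week 1

Checking: Handover(week 2) before Migrate(week 3); Audit(week 1) before Build(week 3); Triage(week 1) before Review(week 2); Triage(week 1) before Handover(week 2); Handover(week 2) != Build(week 3); Handover(week 2) != Audit(week 1).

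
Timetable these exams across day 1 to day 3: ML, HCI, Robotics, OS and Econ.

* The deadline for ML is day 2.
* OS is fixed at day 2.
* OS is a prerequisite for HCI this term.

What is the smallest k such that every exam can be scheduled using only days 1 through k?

3

The precedence chain requires at least 2 distinct days.
Propagating the time windows through the other constraints, HCI can't land before day 3, so the schedule must run through at least day 3.
3 works (last occupied day: day 3): for example Robotics in day 1, Econ in day 1, OS in day 2, ML in day 1, HCI in day 3.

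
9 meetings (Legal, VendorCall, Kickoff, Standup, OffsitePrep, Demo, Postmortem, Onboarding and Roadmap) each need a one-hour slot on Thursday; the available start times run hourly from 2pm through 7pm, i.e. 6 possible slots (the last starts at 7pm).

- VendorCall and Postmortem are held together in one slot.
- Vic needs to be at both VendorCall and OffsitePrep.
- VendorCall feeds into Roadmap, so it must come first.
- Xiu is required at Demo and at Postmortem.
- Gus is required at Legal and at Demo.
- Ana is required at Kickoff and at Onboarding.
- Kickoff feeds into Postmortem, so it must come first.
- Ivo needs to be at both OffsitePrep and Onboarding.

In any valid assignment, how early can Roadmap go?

Precedence pushes Roadmap to at least 4pm.
Roadmap at 4pm is achievable: OffsitePrep -> 2pm, Onboarding -> 3pm, Standup -> 2pm, Kickoff -> 2pm, VendorCall -> 3pm, Roadmap -> 4pm, Demo -> 4pm, Legal -> 2pm, Postmortem -> 3pm.

4pm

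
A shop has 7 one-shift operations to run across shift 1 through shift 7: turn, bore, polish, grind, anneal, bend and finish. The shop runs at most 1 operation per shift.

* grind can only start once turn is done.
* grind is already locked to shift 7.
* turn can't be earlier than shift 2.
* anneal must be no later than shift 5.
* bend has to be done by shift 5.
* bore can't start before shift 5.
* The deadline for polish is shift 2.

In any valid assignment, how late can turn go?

shift 6

Turn is available from shift 2; downstream work caps turn at shift 6.
turn at shift 6 is achievable: turn=shift 6, polish=shift 1, bore=shift 5, bend=shift 3, grind=shift 7, anneal=shift 2, finish=shift 4.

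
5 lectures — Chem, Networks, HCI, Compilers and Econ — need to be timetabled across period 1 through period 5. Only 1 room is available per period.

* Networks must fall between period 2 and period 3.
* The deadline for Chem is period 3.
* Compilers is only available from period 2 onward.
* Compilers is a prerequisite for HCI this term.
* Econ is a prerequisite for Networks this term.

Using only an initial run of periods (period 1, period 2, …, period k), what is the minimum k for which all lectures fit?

5 periods

The precedence chain requires at least 2 distinct periods.
With at most 1 per period and 5 lectures, at least 5 periods are needed.
Propagating the time windows through the other constraints, HCI can't land before period 3, so the schedule must run through at least period 3.
5 works (last occupied period: period 5): for example Chem in period 3; HCI in period 5; Econ in period 1; Compilers in period 4; Networks in period 2.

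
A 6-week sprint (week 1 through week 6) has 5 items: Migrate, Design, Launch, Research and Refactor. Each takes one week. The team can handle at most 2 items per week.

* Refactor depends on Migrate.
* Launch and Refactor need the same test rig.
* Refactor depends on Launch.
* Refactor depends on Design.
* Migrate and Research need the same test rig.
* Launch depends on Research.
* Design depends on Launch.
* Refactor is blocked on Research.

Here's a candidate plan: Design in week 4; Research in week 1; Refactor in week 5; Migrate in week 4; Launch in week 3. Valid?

Yes

Launch depends on Research — holds.
Refactor depends on Migrate — holds.
Refactor depends on Design — holds.
Design depends on Launch — holds.
Launch and Refactor need the same test rig — holds.
Refactor depends on Launch — holds.
Refactor is blocked on Research — holds.
The team can handle at most 2 items per week — holds.
Migrate and Research need the same test rig — holds.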